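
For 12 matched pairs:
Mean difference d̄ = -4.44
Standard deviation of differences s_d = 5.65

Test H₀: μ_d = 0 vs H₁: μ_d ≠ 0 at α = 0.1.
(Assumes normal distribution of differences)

Answer: t = -2.7223, reject H₀

Derivation:
df = n - 1 = 11
SE = s_d/√n = 5.65/√12 = 1.6310
t = d̄/SE = -4.44/1.6310 = -2.7223
Critical value: t_{0.05,11} = ±1.796
p-value ≈ 0.0198
Decision: reject H₀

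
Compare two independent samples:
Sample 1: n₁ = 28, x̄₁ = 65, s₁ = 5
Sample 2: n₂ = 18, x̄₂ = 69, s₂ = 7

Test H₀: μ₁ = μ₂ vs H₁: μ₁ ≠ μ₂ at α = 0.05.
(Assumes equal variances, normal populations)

Pooled variance: s²_p = [27×5² + 17×7²]/(44) = 34.2727
s_p = 5.8543
SE = s_p×√(1/n₁ + 1/n₂) = 5.8543×√(1/28 + 1/18) = 1.7686
t = (x̄₁ - x̄₂)/SE = (65 - 69)/1.7686 = -2.2617
df = 44, t-critical = ±2.015
Decision: reject H₀

Answer: t = -2.2617, reject H₀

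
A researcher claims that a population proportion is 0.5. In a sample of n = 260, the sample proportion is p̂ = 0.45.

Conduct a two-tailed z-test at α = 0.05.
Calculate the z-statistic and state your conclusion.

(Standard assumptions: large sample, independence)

Answer: z = -1.6124, fail to reject H₀

Derivation:
H₀: p = 0.5, H₁: p ≠ 0.5
Standard error: SE = √(p₀(1-p₀)/n) = √(0.5×0.5/260) = 0.031009
z-statistic: z = (p̂ - p₀)/SE = (0.45 - 0.5)/0.031009 = -1.6124
Critical value: z_0.025 = ±1.960
p-value = 0.1069
Decision: fail to reject H₀ at α = 0.05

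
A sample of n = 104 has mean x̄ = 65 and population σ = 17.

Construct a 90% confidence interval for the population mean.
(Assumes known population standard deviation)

Confidence level: 90%, α = 0.1
z_0.05 = 1.645
SE = σ/√n = 17/√104 = 1.6670
Margin of error = 1.645 × 1.6670 = 2.7422
CI: x̄ ± margin = 65 ± 2.7422
CI: (62.2578, 67.7422)

Answer: (62.2578, 67.7422)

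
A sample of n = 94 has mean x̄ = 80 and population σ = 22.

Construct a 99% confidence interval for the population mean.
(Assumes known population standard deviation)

Confidence level: 99%, α = 0.01
z_0.005 = 2.576
SE = σ/√n = 22/√94 = 2.2691
Margin of error = 2.576 × 2.2691 = 5.8452
CI: x̄ ± margin = 80 ± 5.8452
CI: (74.1548, 85.8452)

Answer: (74.1548, 85.8452)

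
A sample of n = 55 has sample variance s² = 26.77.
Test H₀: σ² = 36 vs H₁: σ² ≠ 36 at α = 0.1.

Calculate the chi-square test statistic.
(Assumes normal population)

df = n - 1 = 54
χ² = (n-1)s²/σ₀² = 54×26.77/36 = 40.1550
Critical values: χ²_{0.95,54} = 38.116, χ²_{0.05,54} = 72.153
Rejection region: χ² < 38.116 or χ² > 72.153
Decision: fail to reject H₀

Answer: χ² = 40.1550, fail to reject H₀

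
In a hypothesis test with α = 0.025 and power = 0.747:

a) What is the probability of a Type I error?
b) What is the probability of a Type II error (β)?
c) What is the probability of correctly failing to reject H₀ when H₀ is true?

a) Type I error probability = α = 0.025
b) Power = P(reject H₀ | H₁ true) = 1 - β = 0.747, so Type II error probability = β = 1 - Power = 0.253
c) P(fail to reject H₀ | H₀ true) = 1 - α = 0.975

Answer: a) 0.025, b) 0.253, c) 0.975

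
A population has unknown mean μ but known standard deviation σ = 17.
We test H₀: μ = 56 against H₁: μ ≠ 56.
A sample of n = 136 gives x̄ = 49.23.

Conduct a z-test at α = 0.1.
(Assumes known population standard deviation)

Standard error: SE = σ/√n = 17/√136 = 1.4577
z-statistic: z = (x̄ - μ₀)/SE = (49.23 - 56)/1.4577 = -4.6443
Critical value: ±1.645
p-value < 0.0001
Decision: reject H₀

Answer: z = -4.6443, reject H₀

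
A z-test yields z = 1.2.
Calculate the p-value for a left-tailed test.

Answer: p-value ≈ 0.8849

Derivation:
For z = 1.2:
p = P(Z < 1.2) = Φ(1.2) = 0.8849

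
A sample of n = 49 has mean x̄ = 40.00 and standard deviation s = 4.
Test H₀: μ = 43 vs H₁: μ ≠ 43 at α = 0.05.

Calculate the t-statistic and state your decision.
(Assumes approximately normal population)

Answer: t = -5.2503, reject H₀

Derivation:
df = n - 1 = 48
SE = s/√n = 4/√49 = 0.5714
t = (x̄ - μ₀)/SE = (40.00 - 43)/0.5714 = -5.2503
Critical value: t_{0.025,48} = ±2.011
p-value < 0.0001
Decision: reject H₀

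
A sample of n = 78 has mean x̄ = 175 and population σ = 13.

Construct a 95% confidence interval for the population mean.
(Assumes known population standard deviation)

Confidence level: 95%, α = 0.05
z_0.025 = 1.960
SE = σ/√n = 13/√78 = 1.4720
Margin of error = 1.960 × 1.4720 = 2.8851
CI: x̄ ± margin = 175 ± 2.8851
CI: (172.1149, 177.8851)

Answer: (172.1149, 177.8851)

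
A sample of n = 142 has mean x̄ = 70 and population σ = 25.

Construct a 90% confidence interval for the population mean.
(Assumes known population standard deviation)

Confidence level: 90%, α = 0.1
z_0.05 = 1.645
SE = σ/√n = 25/√142 = 2.0980
Margin of error = 1.645 × 2.0980 = 3.4512
CI: x̄ ± margin = 70 ± 3.4512
CI: (66.5488, 73.4512)

Answer: (66.5488, 73.4512)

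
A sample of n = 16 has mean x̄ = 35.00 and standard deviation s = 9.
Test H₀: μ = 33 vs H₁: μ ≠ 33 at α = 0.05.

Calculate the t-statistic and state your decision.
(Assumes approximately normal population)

df = n - 1 = 15
SE = s/√n = 9/√16 = 2.2500
t = (x̄ - μ₀)/SE = (35.00 - 33)/2.2500 = 0.8889
Critical value: t_{0.025,15} = ±2.131
p-value ≈ 0.3881
Decision: fail to reject H₀

Answer: t = 0.8889, fail to reject H₀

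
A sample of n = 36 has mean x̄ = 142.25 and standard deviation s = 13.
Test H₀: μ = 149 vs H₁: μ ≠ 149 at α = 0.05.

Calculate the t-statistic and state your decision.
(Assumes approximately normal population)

df = n - 1 = 35
SE = s/√n = 13/√36 = 2.1667
t = (x̄ - μ₀)/SE = (142.25 - 149)/2.1667 = -3.1153
Critical value: t_{0.025,35} = ±2.030
p-value ≈ 0.0037
Decision: reject H₀

Answer: t = -3.1153, reject H₀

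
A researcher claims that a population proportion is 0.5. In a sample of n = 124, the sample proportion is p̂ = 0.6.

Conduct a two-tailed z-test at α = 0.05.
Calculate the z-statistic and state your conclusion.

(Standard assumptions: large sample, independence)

Answer: z = 2.2271, reject H₀

Derivation:
H₀: p = 0.5, H₁: p ≠ 0.5
Standard error: SE = √(p₀(1-p₀)/n) = √(0.5×0.5/124) = 0.044901
z-statistic: z = (p̂ - p₀)/SE = (0.6 - 0.5)/0.044901 = 2.2271
Critical value: z_0.025 = ±1.960
p-value = 0.0259
Decision: reject H₀ at α = 0.05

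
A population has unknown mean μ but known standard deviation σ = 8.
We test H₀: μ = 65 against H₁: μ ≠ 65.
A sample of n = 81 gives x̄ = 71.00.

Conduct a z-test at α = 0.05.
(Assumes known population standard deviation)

Answer: z = 6.7499, reject H₀

Derivation:
Standard error: SE = σ/√n = 8/√81 = 0.8889
z-statistic: z = (x̄ - μ₀)/SE = (71.00 - 65)/0.8889 = 6.7499
Critical value: ±1.960
p-value < 0.0001
Decision: reject H₀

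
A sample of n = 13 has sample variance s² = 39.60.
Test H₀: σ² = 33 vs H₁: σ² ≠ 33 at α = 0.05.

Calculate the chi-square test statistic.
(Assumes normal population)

df = n - 1 = 12
χ² = (n-1)s²/σ₀² = 12×39.60/33 = 14.4000
Critical values: χ²_{0.975,12} = 4.404, χ²_{0.025,12} = 23.337
Rejection region: χ² < 4.404 or χ² > 23.337
Decision: fail to reject H₀

Answer: χ² = 14.4000, fail to reject H₀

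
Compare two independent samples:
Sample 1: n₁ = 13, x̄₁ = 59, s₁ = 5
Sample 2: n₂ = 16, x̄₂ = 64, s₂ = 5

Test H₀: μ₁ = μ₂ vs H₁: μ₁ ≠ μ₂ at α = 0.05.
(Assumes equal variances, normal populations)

Pooled variance: s²_p = [12×5² + 15×5²]/(27) = 25.0000
s_p = 5.0000
SE = s_p×√(1/n₁ + 1/n₂) = 5.0000×√(1/13 + 1/16) = 1.8670
t = (x̄₁ - x̄₂)/SE = (59 - 64)/1.8670 = -2.6781
df = 27, t-critical = ±2.052
Decision: reject H₀

Answer: t = -2.6781, reject H₀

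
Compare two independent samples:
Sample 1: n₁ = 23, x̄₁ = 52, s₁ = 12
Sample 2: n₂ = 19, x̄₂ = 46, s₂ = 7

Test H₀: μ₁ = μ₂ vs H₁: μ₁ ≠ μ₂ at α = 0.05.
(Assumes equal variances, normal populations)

Pooled variance: s²_p = [22×12² + 18×7²]/(40) = 101.2500
s_p = 10.0623
SE = s_p×√(1/n₁ + 1/n₂) = 10.0623×√(1/23 + 1/19) = 3.1195
t = (x̄₁ - x̄₂)/SE = (52 - 46)/3.1195 = 1.9234
df = 40, t-critical = ±2.021
Decision: fail to reject H₀

Answer: t = 1.9234, fail to reject H₀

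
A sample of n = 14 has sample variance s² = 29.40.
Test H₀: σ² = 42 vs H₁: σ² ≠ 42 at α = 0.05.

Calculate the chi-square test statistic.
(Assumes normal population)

df = n - 1 = 13
χ² = (n-1)s²/σ₀² = 13×29.40/42 = 9.1000
Critical values: χ²_{0.975,13} = 5.009, χ²_{0.025,13} = 24.736
Rejection region: χ² < 5.009 or χ² > 24.736
Decision: fail to reject H₀

Answer: χ² = 9.1000, fail to reject H₀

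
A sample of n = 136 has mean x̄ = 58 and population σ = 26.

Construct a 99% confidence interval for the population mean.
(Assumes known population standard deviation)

Answer: (52.2568, 63.7432)

Derivation:
Confidence level: 99%, α = 0.01
z_0.005 = 2.576
SE = σ/√n = 26/√136 = 2.2295
Margin of error = 2.576 × 2.2295 = 5.7432
CI: x̄ ± margin = 58 ± 5.7432
CI: (52.2568, 63.7432)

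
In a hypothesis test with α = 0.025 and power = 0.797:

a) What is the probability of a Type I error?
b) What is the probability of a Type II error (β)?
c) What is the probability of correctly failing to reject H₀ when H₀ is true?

Answer: a) 0.025, b) 0.203, c) 0.975

Derivation:
a) Type I error probability = α = 0.025
b) Power = P(reject H₀ | H₁ true) = 1 - β = 0.797, so Type II error probability = β = 1 - Power = 0.203
c) P(fail to reject H₀ | H₀ true) = 1 - α = 0.975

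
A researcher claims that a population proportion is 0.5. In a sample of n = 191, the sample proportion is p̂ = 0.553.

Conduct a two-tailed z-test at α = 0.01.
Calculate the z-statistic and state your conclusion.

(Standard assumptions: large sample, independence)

Answer: z = 1.4649, fail to reject H₀

Derivation:
H₀: p = 0.5, H₁: p ≠ 0.5
Standard error: SE = √(p₀(1-p₀)/n) = √(0.5×0.5/191) = 0.036179
z-statistic: z = (p̂ - p₀)/SE = (0.553 - 0.5)/0.036179 = 1.4649
Critical value: z_0.005 = ±2.576
p-value = 0.1429
Decision: fail to reject H₀ at α = 0.01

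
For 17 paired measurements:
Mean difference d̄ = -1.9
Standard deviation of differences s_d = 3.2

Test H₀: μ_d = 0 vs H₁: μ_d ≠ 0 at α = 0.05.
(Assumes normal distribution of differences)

df = n - 1 = 16
SE = s_d/√n = 3.2/√17 = 0.7761
t = d̄/SE = -1.9/0.7761 = -2.4481
Critical value: t_{0.025,16} = ±2.120
p-value ≈ 0.0263
Decision: reject H₀

Answer: t = -2.4481, reject H₀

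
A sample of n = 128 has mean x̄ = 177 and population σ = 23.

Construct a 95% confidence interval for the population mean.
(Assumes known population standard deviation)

Confidence level: 95%, α = 0.05
z_0.025 = 1.960
SE = σ/√n = 23/√128 = 2.0329
Margin of error = 1.960 × 2.0329 = 3.9845
CI: x̄ ± margin = 177 ± 3.9845
CI: (173.0155, 180.9845)

Answer: (173.0155, 180.9845)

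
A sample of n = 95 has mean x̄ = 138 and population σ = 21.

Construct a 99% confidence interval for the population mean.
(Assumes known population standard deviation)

Answer: (132.4498, 143.5502)

Derivation:
Confidence level: 99%, α = 0.01
z_0.005 = 2.576
SE = σ/√n = 21/√95 = 2.1546
Margin of error = 2.576 × 2.1546 = 5.5502
CI: x̄ ± margin = 138 ± 5.5502
CI: (132.4498, 143.5502)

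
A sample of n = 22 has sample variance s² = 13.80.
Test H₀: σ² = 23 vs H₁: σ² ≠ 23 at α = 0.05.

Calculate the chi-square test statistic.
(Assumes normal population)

Answer: χ² = 12.6000, fail to reject H₀

Derivation:
df = n - 1 = 21
χ² = (n-1)s²/σ₀² = 21×13.80/23 = 12.6000
Critical values: χ²_{0.975,21} = 10.283, χ²_{0.025,21} = 35.479
Rejection region: χ² < 10.283 or χ² > 35.479
Decision: fail to reject H₀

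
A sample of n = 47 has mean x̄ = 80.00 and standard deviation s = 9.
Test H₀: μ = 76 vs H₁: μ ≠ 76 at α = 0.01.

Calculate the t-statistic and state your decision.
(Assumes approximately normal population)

df = n - 1 = 46
SE = s/√n = 9/√47 = 1.3128
t = (x̄ - μ₀)/SE = (80.00 - 76)/1.3128 = 3.0469
Critical value: t_{0.005,46} = ±2.687
p-value ≈ 0.0038
Decision: reject H₀

Answer: t = 3.0469, reject H₀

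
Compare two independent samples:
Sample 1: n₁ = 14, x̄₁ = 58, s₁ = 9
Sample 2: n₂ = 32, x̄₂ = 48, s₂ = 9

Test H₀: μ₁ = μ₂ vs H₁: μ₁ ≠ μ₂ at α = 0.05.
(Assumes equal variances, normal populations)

Pooled variance: s²_p = [13×9² + 31×9²]/(44) = 81.0000
s_p = 9.0000
SE = s_p×√(1/n₁ + 1/n₂) = 9.0000×√(1/14 + 1/32) = 2.8839
t = (x̄₁ - x̄₂)/SE = (58 - 48)/2.8839 = 3.4675
df = 44, t-critical = ±2.015
Decision: reject H₀

Answer: t = 3.4675, reject H₀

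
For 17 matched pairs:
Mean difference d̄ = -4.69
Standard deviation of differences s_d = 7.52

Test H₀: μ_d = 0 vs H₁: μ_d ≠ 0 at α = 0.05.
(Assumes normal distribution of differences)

df = n - 1 = 16
SE = s_d/√n = 7.52/√17 = 1.8239
t = d̄/SE = -4.69/1.8239 = -2.5714
Critical value: t_{0.025,16} = ±2.120
p-value ≈ 0.0205
Decision: reject H₀

Answer: t = -2.5714, reject H₀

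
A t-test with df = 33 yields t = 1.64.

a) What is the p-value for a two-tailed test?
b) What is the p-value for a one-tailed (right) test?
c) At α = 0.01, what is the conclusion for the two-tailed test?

Answer: a) 0.1105, b) 0.0553, c) fail to reject H₀

Derivation:
Using t-distribution with df = 33:
a) Two-tailed: p = 2×P(T > 1.64) = 0.1105
b) One-tailed: p = P(T > 1.64) = 0.0553
c) 0.1105 ≥ 0.01, fail to reject H₀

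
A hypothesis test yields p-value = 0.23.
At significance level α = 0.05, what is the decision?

Answer: fail to reject H₀

Derivation:
Compare p-value to α:
0.23 ≥ 0.05
Decision: fail to reject H₀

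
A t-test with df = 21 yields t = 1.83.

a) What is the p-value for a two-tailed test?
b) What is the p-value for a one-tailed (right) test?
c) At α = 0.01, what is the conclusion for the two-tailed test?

Answer: a) 0.0815, b) 0.0407, c) fail to reject H₀

Derivation:
Using t-distribution with df = 21:
a) Two-tailed: p = 2×P(T > 1.83) = 0.0815
b) One-tailed: p = P(T > 1.83) = 0.0407
c) 0.0815 ≥ 0.01, fail to reject H₀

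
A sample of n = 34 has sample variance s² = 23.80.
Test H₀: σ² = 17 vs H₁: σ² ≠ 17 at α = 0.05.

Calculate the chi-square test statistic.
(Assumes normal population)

df = n - 1 = 33
χ² = (n-1)s²/σ₀² = 33×23.80/17 = 46.2000
Critical values: χ²_{0.975,33} = 19.047, χ²_{0.025,33} = 50.725
Rejection region: χ² < 19.047 or χ² > 50.725
Decision: fail to reject H₀

Answer: χ² = 46.2000, fail to reject H₀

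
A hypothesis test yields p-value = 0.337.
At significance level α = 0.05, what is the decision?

Answer: fail to reject H₀

Derivation:
Compare p-value to α:
0.337 ≥ 0.05
Decision: fail to reject H₀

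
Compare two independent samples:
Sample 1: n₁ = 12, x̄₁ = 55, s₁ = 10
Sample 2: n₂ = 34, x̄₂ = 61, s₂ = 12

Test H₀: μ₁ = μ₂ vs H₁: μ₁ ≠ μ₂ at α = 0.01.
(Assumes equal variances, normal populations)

Answer: t = -1.5494, fail to reject H₀

Derivation:
Pooled variance: s²_p = [11×10² + 33×12²]/(44) = 133.0000
s_p = 11.5326
SE = s_p×√(1/n₁ + 1/n₂) = 11.5326×√(1/12 + 1/34) = 3.8724
t = (x̄₁ - x̄₂)/SE = (55 - 61)/3.8724 = -1.5494
df = 44, t-critical = ±2.692
Decision: fail to reject H₀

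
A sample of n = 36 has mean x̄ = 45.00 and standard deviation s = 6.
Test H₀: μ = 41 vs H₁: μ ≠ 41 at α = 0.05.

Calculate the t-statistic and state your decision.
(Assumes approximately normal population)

Answer: t = 4.0000, reject H₀

Derivation:
df = n - 1 = 35
SE = s/√n = 6/√36 = 1.0000
t = (x̄ - μ₀)/SE = (45.00 - 41)/1.0000 = 4.0000
Critical value: t_{0.025,35} = ±2.030
p-value ≈ 0.0003
Decision: reject H₀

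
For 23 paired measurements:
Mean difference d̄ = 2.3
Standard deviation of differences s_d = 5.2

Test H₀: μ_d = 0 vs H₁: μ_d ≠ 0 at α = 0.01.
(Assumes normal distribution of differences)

Answer: t = 2.1212, fail to reject H₀

Derivation:
df = n - 1 = 22
SE = s_d/√n = 5.2/√23 = 1.0843
t = d̄/SE = 2.3/1.0843 = 2.1212
Critical value: t_{0.005,22} = ±2.819
p-value ≈ 0.0454
Decision: fail to reject H₀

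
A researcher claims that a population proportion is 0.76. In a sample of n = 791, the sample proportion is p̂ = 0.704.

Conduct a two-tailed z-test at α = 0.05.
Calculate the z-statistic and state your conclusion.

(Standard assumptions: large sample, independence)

Answer: z = -3.6878, reject H₀

Derivation:
H₀: p = 0.76, H₁: p ≠ 0.76
Standard error: SE = √(p₀(1-p₀)/n) = √(0.76×0.24/791) = 0.015185
z-statistic: z = (p̂ - p₀)/SE = (0.704 - 0.76)/0.015185 = -3.6878
Critical value: z_0.025 = ±1.960
p-value = 0.0002
Decision: reject H₀ at α = 0.05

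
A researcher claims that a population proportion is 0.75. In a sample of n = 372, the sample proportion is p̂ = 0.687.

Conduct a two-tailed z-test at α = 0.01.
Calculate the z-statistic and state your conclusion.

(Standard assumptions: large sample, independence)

Answer: z = -2.8061, reject H₀

Derivation:
H₀: p = 0.75, H₁: p ≠ 0.75
Standard error: SE = √(p₀(1-p₀)/n) = √(0.75×0.25/372) = 0.022451
z-statistic: z = (p̂ - p₀)/SE = (0.687 - 0.75)/0.022451 = -2.8061
Critical value: z_0.005 = ±2.576
p-value = 0.0050
Decision: reject H₀ at α = 0.01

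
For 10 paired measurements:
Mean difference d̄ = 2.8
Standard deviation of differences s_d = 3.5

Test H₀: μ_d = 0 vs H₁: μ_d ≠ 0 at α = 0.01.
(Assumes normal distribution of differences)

Answer: t = 2.5298, fail to reject H₀

Derivation:
df = n - 1 = 9
SE = s_d/√n = 3.5/√10 = 1.1068
t = d̄/SE = 2.8/1.1068 = 2.5298
Critical value: t_{0.005,9} = ±3.250
p-value ≈ 0.0322
Decision: fail to reject H₀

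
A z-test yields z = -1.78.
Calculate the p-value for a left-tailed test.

For z = -1.78:
p = P(Z < -1.78) = Φ(-1.78) = 0.0375

Answer: p-value ≈ 0.0375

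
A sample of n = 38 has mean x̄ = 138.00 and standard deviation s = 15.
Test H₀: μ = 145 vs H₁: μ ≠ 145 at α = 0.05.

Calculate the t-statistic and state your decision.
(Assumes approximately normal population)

Answer: t = -2.8768, reject H₀

Derivation:
df = n - 1 = 37
SE = s/√n = 15/√38 = 2.4333
t = (x̄ - μ₀)/SE = (138.00 - 145)/2.4333 = -2.8768
Critical value: t_{0.025,37} = ±2.026
p-value ≈ 0.0066
Decision: reject H₀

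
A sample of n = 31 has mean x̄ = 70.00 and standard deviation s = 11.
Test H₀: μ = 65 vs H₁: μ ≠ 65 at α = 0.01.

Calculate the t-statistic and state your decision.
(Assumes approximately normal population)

df = n - 1 = 30
SE = s/√n = 11/√31 = 1.9757
t = (x̄ - μ₀)/SE = (70.00 - 65)/1.9757 = 2.5307
Critical value: t_{0.005,30} = ±2.750
p-value ≈ 0.0169
Decision: fail to reject H₀

Answer: t = 2.5307, fail to reject H₀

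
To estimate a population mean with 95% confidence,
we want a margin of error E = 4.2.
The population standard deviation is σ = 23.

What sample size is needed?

z_0.025 = 1.960
n = (z×σ/E)² = (1.960×23/4.2)²
n = 115.2044
Round up: n = 116

Answer: n = 116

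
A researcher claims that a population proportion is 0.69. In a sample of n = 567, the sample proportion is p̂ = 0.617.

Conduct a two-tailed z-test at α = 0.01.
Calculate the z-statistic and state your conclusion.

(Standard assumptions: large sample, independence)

H₀: p = 0.69, H₁: p ≠ 0.69
Standard error: SE = √(p₀(1-p₀)/n) = √(0.69×0.31/567) = 0.019423
z-statistic: z = (p̂ - p₀)/SE = (0.617 - 0.69)/0.019423 = -3.7584
Critical value: z_0.005 = ±2.576
p-value = 0.0002
Decision: reject H₀ at α = 0.01

Answer: z = -3.7584, reject H₀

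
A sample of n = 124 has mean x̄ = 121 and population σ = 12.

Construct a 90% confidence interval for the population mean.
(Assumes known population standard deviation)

Confidence level: 90%, α = 0.1
z_0.05 = 1.645
SE = σ/√n = 12/√124 = 1.0776
Margin of error = 1.645 × 1.0776 = 1.7727
CI: x̄ ± margin = 121 ± 1.7727
CI: (119.2273, 122.7727)

Answer: (119.2273, 122.7727)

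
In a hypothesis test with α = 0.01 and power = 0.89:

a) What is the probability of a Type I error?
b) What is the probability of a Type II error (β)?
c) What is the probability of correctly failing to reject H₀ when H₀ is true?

a) Type I error probability = α = 0.01
b) Power = P(reject H₀ | H₁ true) = 1 - β = 0.89, so Type II error probability = β = 1 - Power = 0.11
c) P(fail to reject H₀ | H₀ true) = 1 - α = 0.99

Answer: a) 0.01, b) 0.11, c) 0.99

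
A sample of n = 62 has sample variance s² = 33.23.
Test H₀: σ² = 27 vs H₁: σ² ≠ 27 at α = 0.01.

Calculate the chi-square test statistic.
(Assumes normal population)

df = n - 1 = 61
χ² = (n-1)s²/σ₀² = 61×33.23/27 = 75.0752
Critical values: χ²_{0.995,61} = 36.301, χ²_{0.005,61} = 93.186
Rejection region: χ² < 36.301 or χ² > 93.186
Decision: fail to reject H₀

Answer: χ² = 75.0752, fail to reject H₀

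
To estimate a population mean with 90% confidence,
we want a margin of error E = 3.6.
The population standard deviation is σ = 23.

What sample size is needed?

Answer: n = 111

Derivation:
z_0.05 = 1.645
n = (z×σ/E)² = (1.645×23/3.6)²
n = 110.4543
Round up: n = 111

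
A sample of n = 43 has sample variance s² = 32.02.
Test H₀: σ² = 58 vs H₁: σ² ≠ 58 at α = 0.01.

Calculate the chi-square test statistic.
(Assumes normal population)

Answer: χ² = 23.1869, fail to reject H₀

Derivation:
df = n - 1 = 42
χ² = (n-1)s²/σ₀² = 42×32.02/58 = 23.1869
Critical values: χ²_{0.995,42} = 22.138, χ²_{0.005,42} = 69.336
Rejection region: χ² < 22.138 or χ² > 69.336
Decision: fail to reject H₀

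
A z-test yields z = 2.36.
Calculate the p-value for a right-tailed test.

Answer: p-value ≈ 0.0091

Derivation:
For z = 2.36:
p = P(Z > 2.36) = 1 - Φ(2.36) = 0.0091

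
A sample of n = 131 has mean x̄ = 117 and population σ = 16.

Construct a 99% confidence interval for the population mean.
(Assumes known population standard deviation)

Confidence level: 99%, α = 0.01
z_0.005 = 2.576
SE = σ/√n = 16/√131 = 1.3979
Margin of error = 2.576 × 1.3979 = 3.6010
CI: x̄ ± margin = 117 ± 3.6010
CI: (113.3990, 120.6010)

Answer: (113.3990, 120.6010)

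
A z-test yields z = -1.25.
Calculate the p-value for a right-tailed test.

For z = -1.25:
p = P(Z > -1.25) = 1 - Φ(-1.25) = 0.8944

Answer: p-value ≈ 0.8944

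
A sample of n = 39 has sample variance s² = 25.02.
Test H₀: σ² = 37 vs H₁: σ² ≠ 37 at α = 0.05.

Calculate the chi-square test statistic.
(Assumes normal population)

Answer: χ² = 25.6962, fail to reject H₀

Derivation:
df = n - 1 = 38
χ² = (n-1)s²/σ₀² = 38×25.02/37 = 25.6962
Critical values: χ²_{0.975,38} = 22.878, χ²_{0.025,38} = 56.896
Rejection region: χ² < 22.878 or χ² > 56.896
Decision: fail to reject H₀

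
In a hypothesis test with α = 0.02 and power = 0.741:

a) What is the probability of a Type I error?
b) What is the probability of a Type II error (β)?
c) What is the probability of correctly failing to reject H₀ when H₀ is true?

Answer: a) 0.02, b) 0.259, c) 0.98

Derivation:
a) Type I error probability = α = 0.02
b) Power = P(reject H₀ | H₁ true) = 1 - β = 0.741, so Type II error probability = β = 1 - Power = 0.259
c) P(fail to reject H₀ | H₀ true) = 1 - α = 0.98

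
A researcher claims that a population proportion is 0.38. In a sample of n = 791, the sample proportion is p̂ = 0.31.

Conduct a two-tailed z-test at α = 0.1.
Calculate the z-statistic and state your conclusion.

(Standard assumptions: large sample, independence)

H₀: p = 0.38, H₁: p ≠ 0.38
Standard error: SE = √(p₀(1-p₀)/n) = √(0.38×0.62/791) = 0.017258
z-statistic: z = (p̂ - p₀)/SE = (0.31 - 0.38)/0.017258 = -4.0561
Critical value: z_0.05 = ±1.645
p-value < 0.0001
Decision: reject H₀ at α = 0.1

Answer: z = -4.0561, reject H₀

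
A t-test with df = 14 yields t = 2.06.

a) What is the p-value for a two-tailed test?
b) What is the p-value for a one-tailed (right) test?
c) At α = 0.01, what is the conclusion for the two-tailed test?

Using t-distribution with df = 14:
a) Two-tailed: p = 2×P(T > 2.06) = 0.0585
b) One-tailed: p = P(T > 2.06) = 0.0292
c) 0.0585 ≥ 0.01, fail to reject H₀

Answer: a) 0.0585, b) 0.0292, c) fail to reject H₀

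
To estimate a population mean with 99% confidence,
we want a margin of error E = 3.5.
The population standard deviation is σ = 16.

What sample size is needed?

Answer: n = 139

Derivation:
z_0.005 = 2.576
n = (z×σ/E)² = (2.576×16/3.5)²
n = 138.6742
Round up: n = 139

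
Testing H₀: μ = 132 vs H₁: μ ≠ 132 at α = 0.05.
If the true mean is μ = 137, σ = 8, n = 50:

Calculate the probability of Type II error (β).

Answer: β ≈ 0.0070

Derivation:
SE = σ/√n = 8/√50 = 1.1314
Critical values: μ₀ ± z_0.025×SE = 132 ± 1.960×1.1314
Acceptance region: (129.7825, 134.2175)
Under H₁ (μ = 137): z_high = (134.2175 - 137)/1.1314 = -2.4593, z_low = (129.7825 - 137)/1.1314 = -6.3793
β = P(not reject | H₁) = Φ(-2.4593) - Φ(-6.3793) ≈ 0.0070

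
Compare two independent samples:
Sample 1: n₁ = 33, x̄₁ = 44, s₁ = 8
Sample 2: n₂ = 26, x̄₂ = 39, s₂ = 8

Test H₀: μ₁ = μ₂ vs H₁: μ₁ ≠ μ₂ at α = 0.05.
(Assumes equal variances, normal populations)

Answer: t = 2.3834, reject H₀

Derivation:
Pooled variance: s²_p = [32×8² + 25×8²]/(57) = 64.0000
s_p = 8.0000
SE = s_p×√(1/n₁ + 1/n₂) = 8.0000×√(1/33 + 1/26) = 2.0978
t = (x̄₁ - x̄₂)/SE = (44 - 39)/2.0978 = 2.3834
df = 57, t-critical = ±2.002
Decision: reject H₀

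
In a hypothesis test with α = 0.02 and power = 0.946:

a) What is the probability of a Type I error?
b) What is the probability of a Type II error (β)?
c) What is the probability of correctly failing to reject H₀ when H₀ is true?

a) Type I error probability = α = 0.02
b) Power = P(reject H₀ | H₁ true) = 1 - β = 0.946, so Type II error probability = β = 1 - Power = 0.054
c) P(fail to reject H₀ | H₀ true) = 1 - α = 0.98

Answer: a) 0.02, b) 0.054, c) 0.98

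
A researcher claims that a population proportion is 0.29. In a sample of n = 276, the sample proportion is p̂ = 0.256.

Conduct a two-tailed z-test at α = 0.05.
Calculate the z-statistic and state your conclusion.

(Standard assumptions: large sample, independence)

H₀: p = 0.29, H₁: p ≠ 0.29
Standard error: SE = √(p₀(1-p₀)/n) = √(0.29×0.71/276) = 0.027313
z-statistic: z = (p̂ - p₀)/SE = (0.256 - 0.29)/0.027313 = -1.2448
Critical value: z_0.025 = ±1.960
p-value = 0.2132
Decision: fail to reject H₀ at α = 0.05

Answer: z = -1.2448, fail to reject H₀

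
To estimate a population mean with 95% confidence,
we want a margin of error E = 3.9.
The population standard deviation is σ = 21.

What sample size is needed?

Answer: n = 112

Derivation:
z_0.025 = 1.960
n = (z×σ/E)² = (1.960×21/3.9)²
n = 111.3837
Round up: n = 112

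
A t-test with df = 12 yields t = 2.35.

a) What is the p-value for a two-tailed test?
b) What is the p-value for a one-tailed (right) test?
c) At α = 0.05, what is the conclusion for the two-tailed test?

Answer: a) 0.0367, b) 0.0184, c) reject H₀

Derivation:
Using t-distribution with df = 12:
a) Two-tailed: p = 2×P(T > 2.35) = 0.0367
b) One-tailed: p = P(T > 2.35) = 0.0184
c) 0.0367 < 0.05, reject H₀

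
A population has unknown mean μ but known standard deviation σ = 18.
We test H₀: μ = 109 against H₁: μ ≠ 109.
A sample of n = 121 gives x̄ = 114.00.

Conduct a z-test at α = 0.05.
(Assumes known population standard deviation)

Standard error: SE = σ/√n = 18/√121 = 1.6364
z-statistic: z = (x̄ - μ₀)/SE = (114.00 - 109)/1.6364 = 3.0555
Critical value: ±1.960
p-value = 0.0022
Decision: reject H₀

Answer: z = 3.0555, reject H₀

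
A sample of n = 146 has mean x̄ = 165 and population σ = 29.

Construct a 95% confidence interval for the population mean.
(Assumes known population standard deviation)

Confidence level: 95%, α = 0.05
z_0.025 = 1.960
SE = σ/√n = 29/√146 = 2.4001
Margin of error = 1.960 × 2.4001 = 4.7042
CI: x̄ ± margin = 165 ± 4.7042
CI: (160.2958, 169.7042)

Answer: (160.2958, 169.7042)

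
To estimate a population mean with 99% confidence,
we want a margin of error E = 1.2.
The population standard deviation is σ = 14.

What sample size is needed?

Answer: n = 904

Derivation:
z_0.005 = 2.576
n = (z×σ/E)² = (2.576×14/1.2)²
n = 903.2028
Round up: n = 904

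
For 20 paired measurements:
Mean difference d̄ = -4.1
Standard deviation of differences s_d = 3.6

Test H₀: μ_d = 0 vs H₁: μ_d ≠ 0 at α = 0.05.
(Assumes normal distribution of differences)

df = n - 1 = 19
SE = s_d/√n = 3.6/√20 = 0.8050
t = d̄/SE = -4.1/0.8050 = -5.0932
Critical value: t_{0.025,19} = ±2.093
p-value ≈ 0.0001
Decision: reject H₀

Answer: t = -5.0932, reject H₀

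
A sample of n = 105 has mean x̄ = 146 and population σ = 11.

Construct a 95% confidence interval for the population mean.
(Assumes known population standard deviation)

Confidence level: 95%, α = 0.05
z_0.025 = 1.960
SE = σ/√n = 11/√105 = 1.0735
Margin of error = 1.960 × 1.0735 = 2.1041
CI: x̄ ± margin = 146 ± 2.1041
CI: (143.8959, 148.1041)

Answer: (143.8959, 148.1041)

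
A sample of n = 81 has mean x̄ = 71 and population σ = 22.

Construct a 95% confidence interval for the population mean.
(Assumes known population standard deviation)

Answer: (66.2090, 75.7910)

Derivation:
Confidence level: 95%, α = 0.05
z_0.025 = 1.960
SE = σ/√n = 22/√81 = 2.4444
Margin of error = 1.960 × 2.4444 = 4.7910
CI: x̄ ± margin = 71 ± 4.7910
CI: (66.2090, 75.7910)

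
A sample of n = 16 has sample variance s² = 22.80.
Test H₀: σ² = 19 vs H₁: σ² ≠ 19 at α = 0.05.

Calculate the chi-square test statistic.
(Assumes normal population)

df = n - 1 = 15
χ² = (n-1)s²/σ₀² = 15×22.80/19 = 18.0000
Critical values: χ²_{0.975,15} = 6.262, χ²_{0.025,15} = 27.488
Rejection region: χ² < 6.262 or χ² > 27.488
Decision: fail to reject H₀

Answer: χ² = 18.0000, fail to reject H₀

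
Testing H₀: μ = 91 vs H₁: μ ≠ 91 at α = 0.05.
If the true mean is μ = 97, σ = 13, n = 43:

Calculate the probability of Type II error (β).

Answer: β ≈ 0.1431

Derivation:
SE = σ/√n = 13/√43 = 1.9825
Critical values: μ₀ ± z_0.025×SE = 91 ± 1.960×1.9825
Acceptance region: (87.1143, 94.8857)
Under H₁ (μ = 97): z_high = (94.8857 - 97)/1.9825 = -1.0665, z_low = (87.1143 - 97)/1.9825 = -4.9865
β = P(not reject | H₁) = Φ(-1.0665) - Φ(-4.9865) ≈ 0.1431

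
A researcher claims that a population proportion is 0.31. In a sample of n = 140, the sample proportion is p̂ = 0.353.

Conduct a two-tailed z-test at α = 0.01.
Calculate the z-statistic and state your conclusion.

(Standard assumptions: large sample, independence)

H₀: p = 0.31, H₁: p ≠ 0.31
Standard error: SE = √(p₀(1-p₀)/n) = √(0.31×0.69/140) = 0.039088
z-statistic: z = (p̂ - p₀)/SE = (0.353 - 0.31)/0.039088 = 1.1001
Critical value: z_0.005 = ±2.576
p-value = 0.2713
Decision: fail to reject H₀ at α = 0.01

Answer: z = 1.1001, fail to reject H₀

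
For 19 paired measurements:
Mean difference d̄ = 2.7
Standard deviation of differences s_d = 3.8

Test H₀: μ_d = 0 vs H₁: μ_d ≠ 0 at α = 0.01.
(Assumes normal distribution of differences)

Answer: t = 3.0970, reject H₀

Derivation:
df = n - 1 = 18
SE = s_d/√n = 3.8/√19 = 0.8718
t = d̄/SE = 2.7/0.8718 = 3.0970
Critical value: t_{0.005,18} = ±2.878
p-value ≈ 0.0062
Decision: reject H₀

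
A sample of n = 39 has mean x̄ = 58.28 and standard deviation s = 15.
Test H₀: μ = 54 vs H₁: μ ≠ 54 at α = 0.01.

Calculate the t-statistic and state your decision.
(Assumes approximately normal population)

Answer: t = 1.7819, fail to reject H₀

Derivation:
df = n - 1 = 38
SE = s/√n = 15/√39 = 2.4019
t = (x̄ - μ₀)/SE = (58.28 - 54)/2.4019 = 1.7819
Critical value: t_{0.005,38} = ±2.712
p-value ≈ 0.0828
Decision: fail to reject H₀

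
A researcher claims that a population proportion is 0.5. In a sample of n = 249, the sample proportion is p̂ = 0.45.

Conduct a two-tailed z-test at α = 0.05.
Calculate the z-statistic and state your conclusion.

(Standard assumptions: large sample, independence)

Answer: z = -1.5780, fail to reject H₀

Derivation:
H₀: p = 0.5, H₁: p ≠ 0.5
Standard error: SE = √(p₀(1-p₀)/n) = √(0.5×0.5/249) = 0.031686
z-statistic: z = (p̂ - p₀)/SE = (0.45 - 0.5)/0.031686 = -1.5780
Critical value: z_0.025 = ±1.960
p-value = 0.1146
Decision: fail to reject H₀ at α = 0.05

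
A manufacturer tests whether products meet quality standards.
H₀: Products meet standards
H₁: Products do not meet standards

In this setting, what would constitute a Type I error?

A Type I error (probability α) occurs when we reject a true H₀.
A Type II error (probability β) occurs when we fail to reject a false H₀.

Answer: Rejecting good products that actually meet standards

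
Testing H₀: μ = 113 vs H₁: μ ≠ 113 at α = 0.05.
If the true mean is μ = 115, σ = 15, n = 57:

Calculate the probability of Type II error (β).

SE = σ/√n = 15/√57 = 1.9868
Critical values: μ₀ ± z_0.025×SE = 113 ± 1.960×1.9868
Acceptance region: (109.1059, 116.8941)
Under H₁ (μ = 115): z_high = (116.8941 - 115)/1.9868 = 0.9533, z_low = (109.1059 - 115)/1.9868 = -2.9666
β = P(not reject | H₁) = Φ(0.9533) - Φ(-2.9666) ≈ 0.8283

Answer: β ≈ 0.8283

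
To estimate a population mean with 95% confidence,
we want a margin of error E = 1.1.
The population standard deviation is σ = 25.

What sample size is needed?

z_0.025 = 1.960
n = (z×σ/E)² = (1.960×25/1.1)²
n = 1984.2975
Round up: n = 1985

Answer: n = 1985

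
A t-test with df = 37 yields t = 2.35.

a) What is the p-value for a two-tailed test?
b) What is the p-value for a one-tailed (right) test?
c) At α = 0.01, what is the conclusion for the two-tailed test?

Answer: a) 0.0242, b) 0.0121, c) fail to reject H₀

Derivation:
Using t-distribution with df = 37:
a) Two-tailed: p = 2×P(T > 2.35) = 0.0242
b) One-tailed: p = P(T > 2.35) = 0.0121
c) 0.0242 ≥ 0.01, fail to reject H₀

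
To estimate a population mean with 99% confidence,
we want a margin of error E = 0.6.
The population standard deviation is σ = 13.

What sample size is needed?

Answer: n = 3116

Derivation:
z_0.005 = 2.576
n = (z×σ/E)² = (2.576×13/0.6)²
n = 3115.1282
Round up: n = 3116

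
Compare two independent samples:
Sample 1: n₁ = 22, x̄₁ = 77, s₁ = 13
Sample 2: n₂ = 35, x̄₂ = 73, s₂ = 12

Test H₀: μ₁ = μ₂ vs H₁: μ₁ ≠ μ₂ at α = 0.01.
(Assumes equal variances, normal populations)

Answer: t = 1.1865, fail to reject H₀

Derivation:
Pooled variance: s²_p = [21×13² + 34×12²]/(55) = 153.5455
s_p = 12.3913
SE = s_p×√(1/n₁ + 1/n₂) = 12.3913×√(1/22 + 1/35) = 3.3714
t = (x̄₁ - x̄₂)/SE = (77 - 73)/3.3714 = 1.1865
df = 55, t-critical = ±2.668
Decision: fail to reject H₀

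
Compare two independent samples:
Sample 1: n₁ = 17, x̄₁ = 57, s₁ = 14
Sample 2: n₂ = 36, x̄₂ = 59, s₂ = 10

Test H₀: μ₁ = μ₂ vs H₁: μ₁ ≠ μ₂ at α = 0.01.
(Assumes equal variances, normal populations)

Pooled variance: s²_p = [16×14² + 35×10²]/(51) = 130.1176
s_p = 11.4069
SE = s_p×√(1/n₁ + 1/n₂) = 11.4069×√(1/17 + 1/36) = 3.3568
t = (x̄₁ - x̄₂)/SE = (57 - 59)/3.3568 = -0.5958
df = 51, t-critical = ±2.676
Decision: fail to reject H₀

Answer: t = -0.5958, fail to reject H₀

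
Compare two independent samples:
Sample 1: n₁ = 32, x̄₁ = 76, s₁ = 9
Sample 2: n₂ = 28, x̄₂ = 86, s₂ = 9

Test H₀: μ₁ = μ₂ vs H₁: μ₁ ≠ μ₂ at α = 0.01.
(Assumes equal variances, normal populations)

Pooled variance: s²_p = [31×9² + 27×9²]/(58) = 81.0000
s_p = 9.0000
SE = s_p×√(1/n₁ + 1/n₂) = 9.0000×√(1/32 + 1/28) = 2.3290
t = (x̄₁ - x̄₂)/SE = (76 - 86)/2.3290 = -4.2937
df = 58, t-critical = ±2.663
Decision: reject H₀

Answer: t = -4.2937, reject H₀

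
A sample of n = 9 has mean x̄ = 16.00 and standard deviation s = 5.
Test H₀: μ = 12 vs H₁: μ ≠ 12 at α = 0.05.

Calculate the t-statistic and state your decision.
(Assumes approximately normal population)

df = n - 1 = 8
SE = s/√n = 5/√9 = 1.6667
t = (x̄ - μ₀)/SE = (16.00 - 12)/1.6667 = 2.4000
Critical value: t_{0.025,8} = ±2.306
p-value ≈ 0.0432
Decision: reject H₀

Answer: t = 2.4000, reject H₀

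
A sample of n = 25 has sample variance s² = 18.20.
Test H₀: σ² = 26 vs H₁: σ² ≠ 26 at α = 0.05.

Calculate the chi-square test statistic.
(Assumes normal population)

Answer: χ² = 16.8000, fail to reject H₀

Derivation:
df = n - 1 = 24
χ² = (n-1)s²/σ₀² = 24×18.20/26 = 16.8000
Critical values: χ²_{0.975,24} = 12.401, χ²_{0.025,24} = 39.364
Rejection region: χ² < 12.401 or χ² > 39.364
Decision: fail to reject H₀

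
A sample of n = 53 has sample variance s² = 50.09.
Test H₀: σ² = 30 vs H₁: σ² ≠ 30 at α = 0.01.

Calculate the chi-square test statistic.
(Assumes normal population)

Answer: χ² = 86.8227, reject H₀

Derivation:
df = n - 1 = 52
χ² = (n-1)s²/σ₀² = 52×50.09/30 = 86.8227
Critical values: χ²_{0.995,52} = 29.481, χ²_{0.005,52} = 82.001
Rejection region: χ² < 29.481 or χ² > 82.001
Decision: reject H₀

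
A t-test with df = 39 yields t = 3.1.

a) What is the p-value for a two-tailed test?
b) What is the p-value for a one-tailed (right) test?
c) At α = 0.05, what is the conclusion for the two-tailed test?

Answer: a) 0.0036, b) 0.0018, c) reject H₀

Derivation:
Using t-distribution with df = 39:
a) Two-tailed: p = 2×P(T > 3.1) = 0.0036
b) One-tailed: p = P(T > 3.1) = 0.0018
c) 0.0036 < 0.05, reject H₀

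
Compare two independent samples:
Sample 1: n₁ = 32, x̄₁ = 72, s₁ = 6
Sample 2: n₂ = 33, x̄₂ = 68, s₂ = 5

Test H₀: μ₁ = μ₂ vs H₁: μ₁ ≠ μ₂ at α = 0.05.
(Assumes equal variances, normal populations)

Pooled variance: s²_p = [31×6² + 32×5²]/(63) = 30.4127
s_p = 5.5148
SE = s_p×√(1/n₁ + 1/n₂) = 5.5148×√(1/32 + 1/33) = 1.3682
t = (x̄₁ - x̄₂)/SE = (72 - 68)/1.3682 = 2.9235
df = 63, t-critical = ±1.998
Decision: reject H₀

Answer: t = 2.9235, reject H₀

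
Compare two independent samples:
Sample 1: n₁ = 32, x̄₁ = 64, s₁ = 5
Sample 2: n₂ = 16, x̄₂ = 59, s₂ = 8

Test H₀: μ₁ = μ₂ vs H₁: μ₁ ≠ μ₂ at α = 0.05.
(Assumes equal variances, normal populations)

Pooled variance: s²_p = [31×5² + 15×8²]/(46) = 37.7174
s_p = 6.1414
SE = s_p×√(1/n₁ + 1/n₂) = 6.1414×√(1/32 + 1/16) = 1.8804
t = (x̄₁ - x̄₂)/SE = (64 - 59)/1.8804 = 2.6590
df = 46, t-critical = ±2.013
Decision: reject H₀

Answer: t = 2.6590, reject H₀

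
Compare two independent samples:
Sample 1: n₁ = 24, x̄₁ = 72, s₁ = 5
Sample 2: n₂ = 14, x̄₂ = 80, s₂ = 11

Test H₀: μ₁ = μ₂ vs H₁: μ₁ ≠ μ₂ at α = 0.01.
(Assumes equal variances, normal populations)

Pooled variance: s²_p = [23×5² + 13×11²]/(36) = 59.6667
s_p = 7.7244
SE = s_p×√(1/n₁ + 1/n₂) = 7.7244×√(1/24 + 1/14) = 2.5977
t = (x̄₁ - x̄₂)/SE = (72 - 80)/2.5977 = -3.0796
df = 36, t-critical = ±2.719
Decision: reject H₀

Answer: t = -3.0796, reject H₀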